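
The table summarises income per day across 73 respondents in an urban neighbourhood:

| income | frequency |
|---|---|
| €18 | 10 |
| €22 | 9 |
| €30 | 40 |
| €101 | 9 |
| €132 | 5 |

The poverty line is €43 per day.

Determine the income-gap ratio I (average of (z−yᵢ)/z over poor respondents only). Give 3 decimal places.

0.378

Poor units: 10×€18, 9×€22, 40×€30 (q = 59 of N = 73).
Relative gaps: 0.5814 (×10), 0.4884 (×9), 0.3023 (×40); sum = 22.302326.
The income-gap ratio divides by q (the poor only): 22.302326 / 59 = 0.378.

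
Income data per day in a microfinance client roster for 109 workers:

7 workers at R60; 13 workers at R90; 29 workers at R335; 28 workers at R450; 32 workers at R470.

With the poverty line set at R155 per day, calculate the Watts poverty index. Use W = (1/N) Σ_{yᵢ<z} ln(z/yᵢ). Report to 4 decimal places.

Poor units: 7×R60, 13×R90 (q = 20 of N = 109).
Log gaps: ln(155/60) = 0.9491 (×7); ln(155/90) = 0.5436 (×13).
W = 13.710565 / 109 = 0.1258.

0.1258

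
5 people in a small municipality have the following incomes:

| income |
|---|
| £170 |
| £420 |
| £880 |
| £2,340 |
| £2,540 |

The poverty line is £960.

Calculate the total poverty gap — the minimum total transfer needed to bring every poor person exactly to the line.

Incomes under z: £170, £420, £880 (q = 3 of N = 5).
Individual gaps: 960−170 = 790; 960−420 = 540; 960−880 = 80.
Aggregate gap = £1,410.

£1,410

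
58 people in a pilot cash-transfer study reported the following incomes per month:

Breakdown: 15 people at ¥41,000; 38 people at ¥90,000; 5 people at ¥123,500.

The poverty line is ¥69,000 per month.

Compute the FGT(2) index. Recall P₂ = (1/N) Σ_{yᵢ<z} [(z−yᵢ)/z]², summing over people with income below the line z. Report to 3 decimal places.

Below z: 15×¥41,000 (q = 15 of N = 58).
Shortfall ratios: (69000−41000)/69000 = 0.4058 (×15).
Squared: 0.1647 (×15).
Sum = 2.470069; P₂ = 2.470069 / 58 = 0.043.

0.043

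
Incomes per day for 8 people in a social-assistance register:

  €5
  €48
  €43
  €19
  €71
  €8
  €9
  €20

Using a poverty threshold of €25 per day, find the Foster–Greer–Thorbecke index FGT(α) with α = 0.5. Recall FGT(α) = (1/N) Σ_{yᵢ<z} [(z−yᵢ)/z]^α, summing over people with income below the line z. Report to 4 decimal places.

Below z: €5, €8, €9, €19, €20 (q = 5 of N = 8).
Gap ratios (z−y)/z: (25−5)/25 = 0.8000; (25−8)/25 = 0.6800; (25−9)/25 = 0.6400; (25−19)/25 = 0.2400; (25−20)/25 = 0.2000.
Raised to α = 0.5: 0.89443; 0.82462; 0.80000; 0.48990; 0.44721.
Sum = 3.456160; FGT(0.5) = 3.456160 / 8 = 0.4320.

0.4320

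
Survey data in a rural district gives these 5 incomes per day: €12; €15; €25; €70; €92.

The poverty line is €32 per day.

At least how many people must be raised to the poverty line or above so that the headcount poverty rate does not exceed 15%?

Currently q = 3 of N = 5 are below the line (H = 0.600).
A headcount ratio of at most 15% allows at most ⌊0.15 × 5⌋ = 0 poor people.
So at least 3 − 0 = 3 must be lifted.

3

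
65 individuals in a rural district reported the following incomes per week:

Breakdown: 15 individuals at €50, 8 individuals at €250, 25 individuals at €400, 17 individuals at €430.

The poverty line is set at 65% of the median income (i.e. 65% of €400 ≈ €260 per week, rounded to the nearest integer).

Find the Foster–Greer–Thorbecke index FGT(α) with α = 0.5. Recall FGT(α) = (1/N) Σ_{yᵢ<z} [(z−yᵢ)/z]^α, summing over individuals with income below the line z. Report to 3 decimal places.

0.232

Below the line: 15×€50, 8×€250 (q = 23 of N = 65).
Shortfall ratios: (260−50)/260 = 0.8077 (×15); (260−250)/260 = 0.0385 (×8).
Raised to α = 0.5: 0.89872 (×15); 0.19612 (×8).
Sum = 15.049685; FGT(0.5) = 15.049685 / 65 = 0.232.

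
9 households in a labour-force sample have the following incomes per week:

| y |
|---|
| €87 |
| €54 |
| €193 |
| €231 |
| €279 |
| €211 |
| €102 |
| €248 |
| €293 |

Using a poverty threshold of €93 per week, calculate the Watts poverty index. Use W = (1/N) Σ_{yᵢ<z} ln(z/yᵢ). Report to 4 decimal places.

0.0678

Incomes under z: €54, €87 (q = 2 of N = 9).
Log shortfalls: ln(93/54) = 0.5436; ln(93/87) = 0.0667.
W = 0.610307 / 9 = 0.0678.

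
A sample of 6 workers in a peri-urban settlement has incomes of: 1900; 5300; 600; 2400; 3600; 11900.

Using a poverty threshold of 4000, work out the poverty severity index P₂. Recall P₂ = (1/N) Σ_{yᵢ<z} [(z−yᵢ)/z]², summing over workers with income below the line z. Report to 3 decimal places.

Below z: 600, 1900, 2400, 3600 (q = 4 of N = 6).
Relative gaps: (4000−600)/4000 = 0.8500; (4000−1900)/4000 = 0.5250; (4000−2400)/4000 = 0.4000; (4000−3600)/4000 = 0.1000.
Squared: 0.7225; 0.2756; 0.1600; 0.0100.
Sum = 1.168125; P₂ = 1.168125 / 6 = 0.195.

0.195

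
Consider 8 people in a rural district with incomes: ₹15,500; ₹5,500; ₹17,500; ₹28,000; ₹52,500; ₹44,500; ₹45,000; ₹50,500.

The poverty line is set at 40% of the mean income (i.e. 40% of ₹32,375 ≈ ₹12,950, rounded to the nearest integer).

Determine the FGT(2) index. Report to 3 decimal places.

Poor units: ₹5,500 (q = 1 of N = 8).
Normalized shortfalls: (12950−5500)/12950 = 0.5753.
Squared: 0.3310.
Sum = 0.330958; P₂ = 0.330958 / 8 = 0.041.

0.041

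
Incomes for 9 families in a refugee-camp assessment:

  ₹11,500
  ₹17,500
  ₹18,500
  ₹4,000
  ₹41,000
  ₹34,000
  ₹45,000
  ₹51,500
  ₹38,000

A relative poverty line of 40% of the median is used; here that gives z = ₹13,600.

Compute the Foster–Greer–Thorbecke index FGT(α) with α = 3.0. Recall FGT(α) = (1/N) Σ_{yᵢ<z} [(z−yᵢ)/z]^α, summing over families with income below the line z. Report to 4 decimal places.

0.0395

Below the line: ₹4,000, ₹11,500 (q = 2 of N = 9).
Gap ratios (z−y)/z: (13600−4000)/13600 = 0.7059; (13600−11500)/13600 = 0.1544.
Raised to α = 3.0: 0.35172; 0.00368.
Sum = 0.355402; FGT(3.0) = 0.355402 / 9 = 0.0395.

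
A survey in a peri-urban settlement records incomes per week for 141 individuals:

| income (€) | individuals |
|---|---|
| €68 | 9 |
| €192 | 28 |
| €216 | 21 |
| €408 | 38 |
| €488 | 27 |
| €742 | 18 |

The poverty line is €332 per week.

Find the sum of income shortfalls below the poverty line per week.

€8,732

Incomes under z: 9×€68, 28×€192, 21×€216 (q = 58 of N = 141).
Individual gaps: 9×(332−68) = 2376; 28×(332−192) = 3920; 21×(332−216) = 2436.
Aggregate gap = €8,732.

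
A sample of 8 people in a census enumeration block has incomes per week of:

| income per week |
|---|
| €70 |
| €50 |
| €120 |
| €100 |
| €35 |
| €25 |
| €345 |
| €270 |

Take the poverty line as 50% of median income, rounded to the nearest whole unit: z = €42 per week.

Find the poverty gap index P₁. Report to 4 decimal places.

0.0714

Below z: €25, €35 (q = 2 of N = 8).
Gap ratios (z−y)/z: (42−25)/42 = 0.4048; (42−35)/42 = 0.1667.
Sum of shortfalls = 0.571429; P₁ averages over all N: 0.571429 / 8 = 0.0714.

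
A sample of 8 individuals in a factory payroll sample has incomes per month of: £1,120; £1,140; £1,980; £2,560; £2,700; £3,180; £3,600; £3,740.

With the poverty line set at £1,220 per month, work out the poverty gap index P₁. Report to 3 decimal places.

0.018

Incomes under z: £1,120, £1,140 (q = 2 of N = 8).
Shortfall ratios: (1220−1120)/1220 = 0.0820; (1220−1140)/1220 = 0.0656.
Σ = 0.147541. Dividing by the full population N = 8 gives P₁ = 0.018.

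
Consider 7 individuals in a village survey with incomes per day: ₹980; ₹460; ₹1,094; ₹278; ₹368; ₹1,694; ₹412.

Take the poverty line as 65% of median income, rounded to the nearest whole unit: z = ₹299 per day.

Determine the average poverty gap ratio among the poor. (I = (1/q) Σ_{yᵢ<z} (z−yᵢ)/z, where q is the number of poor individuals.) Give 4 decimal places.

0.0702

Below z: ₹278 (q = 1 of N = 7).
Relative gaps: 0.0702; sum = 0.070234.
The income-gap ratio divides by q (the poor only): 0.070234 / 1 = 0.0702.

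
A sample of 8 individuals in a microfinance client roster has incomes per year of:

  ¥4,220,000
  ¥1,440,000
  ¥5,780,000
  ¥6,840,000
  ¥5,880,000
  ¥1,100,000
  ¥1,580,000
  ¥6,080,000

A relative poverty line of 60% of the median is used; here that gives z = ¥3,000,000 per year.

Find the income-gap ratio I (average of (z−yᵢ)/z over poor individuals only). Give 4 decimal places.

0.5422

Poor units: ¥1,100,000, ¥1,440,000, ¥1,580,000 (q = 3 of N = 8).
Relative gaps: 0.6333, 0.5200, 0.4733; sum = 1.626667.
I averages over the q = 3 poor units only: 1.626667 / 3 = 0.5422.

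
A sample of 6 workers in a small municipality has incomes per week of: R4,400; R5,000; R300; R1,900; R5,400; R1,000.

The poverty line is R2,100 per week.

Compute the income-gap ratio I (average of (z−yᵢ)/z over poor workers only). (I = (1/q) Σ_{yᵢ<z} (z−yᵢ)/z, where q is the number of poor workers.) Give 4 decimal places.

Incomes under z: R300, R1,000, R1,900 (q = 3 of N = 6).
Shortfall ratios (z−y)/z: 0.8571, 0.5238, 0.0952; sum = 1.476190.
I averages over the q = 3 poor units only: 1.476190 / 3 = 0.4921.

0.4921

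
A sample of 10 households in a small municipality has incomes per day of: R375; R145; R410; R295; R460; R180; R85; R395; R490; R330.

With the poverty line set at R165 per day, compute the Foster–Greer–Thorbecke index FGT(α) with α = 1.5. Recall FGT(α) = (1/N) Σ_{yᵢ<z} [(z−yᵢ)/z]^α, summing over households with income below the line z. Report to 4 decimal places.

Poor units: R85, R145 (q = 2 of N = 10).
Relative gaps: (165−85)/165 = 0.4848; (165−145)/165 = 0.1212.
Raised to α = 1.5: 0.33761; 0.04220.
Sum = 0.379806; FGT(1.5) = 0.379806 / 10 = 0.0380.

0.0380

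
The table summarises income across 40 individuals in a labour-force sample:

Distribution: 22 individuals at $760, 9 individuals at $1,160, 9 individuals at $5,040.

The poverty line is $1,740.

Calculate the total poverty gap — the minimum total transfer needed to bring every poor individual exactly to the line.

$26,780

Poor units: 22×$760, 9×$1,160 (q = 31 of N = 40).
Individual gaps: 22×(1740−760) = 21560; 9×(1740−1160) = 5220.
Aggregate gap = $26,780.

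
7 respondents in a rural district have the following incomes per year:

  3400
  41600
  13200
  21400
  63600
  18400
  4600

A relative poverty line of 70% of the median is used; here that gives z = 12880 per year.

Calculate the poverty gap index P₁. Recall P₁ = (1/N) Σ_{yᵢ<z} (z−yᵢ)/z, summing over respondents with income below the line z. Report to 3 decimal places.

0.197

Poor units: 3400, 4600 (q = 2 of N = 7).
Shortfall ratios: (12880−3400)/12880 = 0.7360; (12880−4600)/12880 = 0.6429.
Sum of shortfalls = 1.378882; P₁ averages over all N: 1.378882 / 7 = 0.197.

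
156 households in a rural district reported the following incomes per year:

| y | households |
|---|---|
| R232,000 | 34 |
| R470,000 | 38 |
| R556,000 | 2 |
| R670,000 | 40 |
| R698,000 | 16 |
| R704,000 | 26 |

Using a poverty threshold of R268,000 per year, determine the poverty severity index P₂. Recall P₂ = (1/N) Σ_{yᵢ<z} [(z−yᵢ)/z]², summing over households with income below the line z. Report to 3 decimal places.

0.004

Incomes under z: 34×R232,000 (q = 34 of N = 156).
Shortfall ratios: (268000−232000)/268000 = 0.1343 (×34).
Squared: 0.0180 (×34).
Sum = 0.613500; P₂ = 0.613500 / 156 = 0.004.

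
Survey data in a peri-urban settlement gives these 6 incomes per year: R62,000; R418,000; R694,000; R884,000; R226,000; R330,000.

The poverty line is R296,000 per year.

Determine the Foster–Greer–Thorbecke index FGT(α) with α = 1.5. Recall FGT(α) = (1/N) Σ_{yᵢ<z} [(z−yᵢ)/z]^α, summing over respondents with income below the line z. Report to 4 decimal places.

Incomes under z: R62,000, R226,000 (q = 2 of N = 6).
Gap ratios (z−y)/z: (296000−62000)/296000 = 0.7905; (296000−226000)/296000 = 0.2365.
Raised to α = 1.5: 0.70289; 0.11500.
Sum = 0.817891; FGT(1.5) = 0.817891 / 6 = 0.1363.

0.1363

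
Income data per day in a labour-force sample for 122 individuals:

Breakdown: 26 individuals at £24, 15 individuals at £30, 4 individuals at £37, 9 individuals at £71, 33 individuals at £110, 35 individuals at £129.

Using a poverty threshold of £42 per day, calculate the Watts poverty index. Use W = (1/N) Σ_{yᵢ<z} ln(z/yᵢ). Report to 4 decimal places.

0.1648

Incomes under z: 26×£24, 15×£30, 4×£37 (q = 45 of N = 122).
ln(z/y) terms: ln(42/24) = 0.5596 (×26); ln(42/30) = 0.3365 (×15); ln(42/37) = 0.1268 (×4).
W = 20.104101 / 122 = 0.1648.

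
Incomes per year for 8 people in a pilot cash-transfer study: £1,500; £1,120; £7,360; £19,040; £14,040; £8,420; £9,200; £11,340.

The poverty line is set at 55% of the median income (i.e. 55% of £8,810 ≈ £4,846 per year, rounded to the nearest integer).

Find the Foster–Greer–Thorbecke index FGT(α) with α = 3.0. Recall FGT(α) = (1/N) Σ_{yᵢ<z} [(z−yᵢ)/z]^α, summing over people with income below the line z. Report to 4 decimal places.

0.0980

Poor units: £1,120, £1,500 (q = 2 of N = 8).
Gap ratios (z−y)/z: (4846−1120)/4846 = 0.7689; (4846−1500)/4846 = 0.6905.
Raised to α = 3.0: 0.45455; 0.32918.
Sum = 0.783722; FGT(3.0) = 0.783722 / 8 = 0.0980.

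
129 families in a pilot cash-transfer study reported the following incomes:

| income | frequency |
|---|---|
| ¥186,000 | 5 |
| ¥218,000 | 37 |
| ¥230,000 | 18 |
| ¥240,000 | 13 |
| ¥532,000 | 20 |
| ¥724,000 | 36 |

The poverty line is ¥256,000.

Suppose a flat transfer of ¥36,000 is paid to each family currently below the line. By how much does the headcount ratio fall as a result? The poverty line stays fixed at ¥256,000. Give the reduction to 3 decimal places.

0.240

Before: below the line — 5×¥186,000, 37×¥218,000, 18×¥230,000, 13×¥240,000; headcount ratio = 0.56589.
After the ¥36,000 transfer: below the line — 5×¥222,000, 37×¥254,000; headcount ratio = 0.32558.
Reduction = 0.56589 − 0.32558 = 0.240.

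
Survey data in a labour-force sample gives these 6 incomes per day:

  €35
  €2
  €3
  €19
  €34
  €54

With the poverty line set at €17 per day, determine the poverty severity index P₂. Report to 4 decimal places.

0.2428

Below the line: €2, €3 (q = 2 of N = 6).
Normalized shortfalls: (17−2)/17 = 0.8824; (17−3)/17 = 0.8235.
Squared: 0.7785; 0.6782.
Sum = 1.456747; P₂ = 1.456747 / 6 = 0.2428.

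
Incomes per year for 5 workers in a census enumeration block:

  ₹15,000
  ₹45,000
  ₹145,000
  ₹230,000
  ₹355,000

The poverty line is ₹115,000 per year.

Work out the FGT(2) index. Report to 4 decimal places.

0.2253

Poor units: ₹15,000, ₹45,000 (q = 2 of N = 5).
Shortfall ratios: (115000−15000)/115000 = 0.8696; (115000−45000)/115000 = 0.6087.
Squared: 0.7561; 0.3705.
Sum = 1.126654; P₂ = 1.126654 / 5 = 0.2253.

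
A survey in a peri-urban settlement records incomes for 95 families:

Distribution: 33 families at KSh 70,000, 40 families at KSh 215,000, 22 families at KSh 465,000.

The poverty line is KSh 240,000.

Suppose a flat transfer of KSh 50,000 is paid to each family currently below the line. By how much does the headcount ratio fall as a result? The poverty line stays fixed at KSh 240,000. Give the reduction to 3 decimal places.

0.421

Before: below the line — 33×KSh 70,000, 40×KSh 215,000; headcount ratio = 0.76842.
After the KSh 50,000 transfer: below the line — 33×KSh 120,000; headcount ratio = 0.34737.
Reduction = 0.76842 − 0.34737 = 0.421.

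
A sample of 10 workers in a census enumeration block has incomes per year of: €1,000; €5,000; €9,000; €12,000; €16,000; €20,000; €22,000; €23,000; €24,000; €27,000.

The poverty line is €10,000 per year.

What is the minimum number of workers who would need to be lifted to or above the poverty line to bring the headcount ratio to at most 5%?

3 of the 10 workers are poor, so H = 3/10 = 0.300.
A headcount ratio of at most 5% allows at most ⌊0.05 × 10⌋ = 0 poor workers.
So at least 3 − 0 = 3 must be lifted.

3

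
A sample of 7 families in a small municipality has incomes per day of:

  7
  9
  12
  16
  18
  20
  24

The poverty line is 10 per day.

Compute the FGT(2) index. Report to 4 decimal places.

0.0143

Below z: 7, 9 (q = 2 of N = 7).
Normalized shortfalls: (10−7)/10 = 0.3000; (10−9)/10 = 0.1000.
Squared: 0.0900; 0.0100.
Sum = 0.100000; P₂ = 0.100000 / 7 = 0.0143.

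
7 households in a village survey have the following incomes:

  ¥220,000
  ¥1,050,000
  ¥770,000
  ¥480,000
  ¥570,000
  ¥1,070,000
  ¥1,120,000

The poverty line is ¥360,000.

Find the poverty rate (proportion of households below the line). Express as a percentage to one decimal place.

14.3%

1 of the 7 households have income below ¥360,000.
H = 1/7 = 14.3%.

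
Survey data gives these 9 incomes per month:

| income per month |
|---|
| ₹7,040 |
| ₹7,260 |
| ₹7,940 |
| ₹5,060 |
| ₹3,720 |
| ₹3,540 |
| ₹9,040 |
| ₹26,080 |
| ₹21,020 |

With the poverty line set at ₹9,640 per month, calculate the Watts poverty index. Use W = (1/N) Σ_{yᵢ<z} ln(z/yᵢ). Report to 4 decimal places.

Below z: ₹3,540, ₹3,720, ₹5,060, ₹7,040, ₹7,260, ₹7,940, ₹9,040 (q = 7 of N = 9).
Log shortfalls: ln(9640/3540) = 1.0018; ln(9640/3720) = 0.9522; ln(9640/5060) = 0.6446; ln(9640/7040) = 0.3143; ln(9640/7260) = 0.2835; ln(9640/7940) = 0.1940; ln(9640/9040) = 0.0643.
W = 3.454670 / 9 = 0.3839.

0.3839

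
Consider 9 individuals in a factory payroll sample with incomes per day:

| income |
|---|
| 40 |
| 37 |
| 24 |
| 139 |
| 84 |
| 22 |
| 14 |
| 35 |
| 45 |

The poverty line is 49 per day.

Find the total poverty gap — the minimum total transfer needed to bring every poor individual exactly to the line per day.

Incomes under z: 14, 22, 24, 35, 37, 40, 45 (q = 7 of N = 9).
Individual gaps: 49−14 = 35; 49−22 = 27; 49−24 = 25; 49−35 = 14; 49−37 = 12; 49−40 = 9; 49−45 = 4.
Aggregate gap = 126.

126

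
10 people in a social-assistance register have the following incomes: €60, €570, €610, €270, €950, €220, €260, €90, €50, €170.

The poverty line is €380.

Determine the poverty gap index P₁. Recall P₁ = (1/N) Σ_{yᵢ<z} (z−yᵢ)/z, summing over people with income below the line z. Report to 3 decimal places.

Poor units: €50, €60, €90, €170, €220, €260, €270 (q = 7 of N = 10).
Gap ratios (z−y)/z: (380−50)/380 = 0.8684; (380−60)/380 = 0.8421; (380−90)/380 = 0.7632; (380−170)/380 = 0.5526; (380−220)/380 = 0.4211; (380−260)/380 = 0.3158; (380−270)/380 = 0.2895.
Σ = 4.052632. Dividing by the full population N = 10 gives P₁ = 0.405.

0.405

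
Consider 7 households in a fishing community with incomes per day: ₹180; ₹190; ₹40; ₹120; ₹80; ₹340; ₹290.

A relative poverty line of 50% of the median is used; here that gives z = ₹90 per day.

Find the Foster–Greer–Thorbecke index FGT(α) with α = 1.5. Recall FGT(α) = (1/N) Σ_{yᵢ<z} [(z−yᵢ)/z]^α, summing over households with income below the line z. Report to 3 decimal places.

0.064

Incomes under z: ₹40, ₹80 (q = 2 of N = 7).
Gap ratios (z−y)/z: (90−40)/90 = 0.5556; (90−80)/90 = 0.1111.
Raised to α = 1.5: 0.41409; 0.03704.
Sum = 0.451124; FGT(1.5) = 0.451124 / 7 = 0.064.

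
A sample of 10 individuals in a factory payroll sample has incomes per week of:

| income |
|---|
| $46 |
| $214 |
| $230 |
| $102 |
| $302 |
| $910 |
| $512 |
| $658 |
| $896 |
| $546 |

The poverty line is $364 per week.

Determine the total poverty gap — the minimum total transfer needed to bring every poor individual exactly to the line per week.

$926

Poor units: $46, $102, $214, $230, $302 (q = 5 of N = 10).
Individual gaps: 364−46 = 318; 364−102 = 262; 364−214 = 150; 364−230 = 134; 364−302 = 62.
Aggregate gap = $926.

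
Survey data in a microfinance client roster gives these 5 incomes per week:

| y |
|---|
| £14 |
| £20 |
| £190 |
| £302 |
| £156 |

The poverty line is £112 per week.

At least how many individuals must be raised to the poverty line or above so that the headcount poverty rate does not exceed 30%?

2 of the 5 individuals are poor, so H = 2/5 = 0.400.
A headcount ratio of at most 30% allows at most ⌊0.30 × 5⌋ = 1 poor individuals.
So at least 2 − 1 = 1 must be lifted.

1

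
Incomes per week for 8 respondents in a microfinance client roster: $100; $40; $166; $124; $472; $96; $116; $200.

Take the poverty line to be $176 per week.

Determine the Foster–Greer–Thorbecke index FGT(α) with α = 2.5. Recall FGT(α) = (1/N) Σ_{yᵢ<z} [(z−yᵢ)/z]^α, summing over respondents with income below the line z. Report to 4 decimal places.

0.1128

Incomes under z: $40, $96, $100, $116, $124, $166 (q = 6 of N = 8).
Gap ratios (z−y)/z: (176−40)/176 = 0.7727; (176−96)/176 = 0.4545; (176−100)/176 = 0.4318; (176−116)/176 = 0.3409; (176−124)/176 = 0.2955; (176−166)/176 = 0.0568.
Raised to α = 2.5: 0.52489; 0.13930; 0.12253; 0.06786; 0.04745; 0.00077.
Sum = 0.902793; FGT(2.5) = 0.902793 / 8 = 0.1128.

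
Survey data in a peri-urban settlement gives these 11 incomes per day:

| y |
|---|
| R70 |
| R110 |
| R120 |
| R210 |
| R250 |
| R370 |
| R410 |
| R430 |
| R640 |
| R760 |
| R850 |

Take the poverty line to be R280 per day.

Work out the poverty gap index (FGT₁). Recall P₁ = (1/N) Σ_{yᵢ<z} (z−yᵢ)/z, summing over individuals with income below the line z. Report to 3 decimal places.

0.208

Below z: R70, R110, R120, R210, R250 (q = 5 of N = 11).
Gap ratios (z−y)/z: (280−70)/280 = 0.7500; (280−110)/280 = 0.6071; (280−120)/280 = 0.5714; (280−210)/280 = 0.2500; (280−250)/280 = 0.1071.
Sum of shortfalls = 2.285714; P₁ averages over all N: 2.285714 / 11 = 0.208.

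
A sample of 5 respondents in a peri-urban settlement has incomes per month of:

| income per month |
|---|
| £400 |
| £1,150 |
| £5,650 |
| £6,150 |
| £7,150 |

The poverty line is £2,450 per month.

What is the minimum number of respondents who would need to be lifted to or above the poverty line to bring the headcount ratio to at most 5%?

2

2 of the 5 respondents are poor, so H = 2/5 = 0.400.
A headcount ratio of at most 5% allows at most ⌊0.05 × 5⌋ = 0 poor respondents.
So at least 2 − 0 = 2 must be lifted.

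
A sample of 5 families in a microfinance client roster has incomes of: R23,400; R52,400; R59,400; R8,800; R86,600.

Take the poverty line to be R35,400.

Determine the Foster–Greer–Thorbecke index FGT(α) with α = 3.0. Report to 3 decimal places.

Below the line: R8,800, R23,400 (q = 2 of N = 5).
Relative gaps: (35400−8800)/35400 = 0.7514; (35400−23400)/35400 = 0.3390.
Raised to α = 3.0: 0.42426; 0.03895.
Sum = 0.463215; FGT(3.0) = 0.463215 / 5 = 0.093.

0.093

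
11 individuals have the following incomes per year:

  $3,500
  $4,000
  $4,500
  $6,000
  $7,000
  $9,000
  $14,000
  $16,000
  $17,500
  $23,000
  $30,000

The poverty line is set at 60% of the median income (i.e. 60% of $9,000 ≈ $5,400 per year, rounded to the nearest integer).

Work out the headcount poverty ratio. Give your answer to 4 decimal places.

0.2727

3 of the 11 individuals have income below $5,400.
H = 3/11 = 0.2727.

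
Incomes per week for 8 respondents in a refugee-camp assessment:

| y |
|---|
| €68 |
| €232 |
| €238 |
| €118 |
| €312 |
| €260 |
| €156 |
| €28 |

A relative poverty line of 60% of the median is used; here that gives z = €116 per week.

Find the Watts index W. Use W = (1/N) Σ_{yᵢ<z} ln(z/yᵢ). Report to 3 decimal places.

0.244

Poor units: €28, €68 (q = 2 of N = 8).
ln(z/y) terms: ln(116/28) = 1.4214; ln(116/68) = 0.5341.
W = 1.955468 / 8 = 0.244.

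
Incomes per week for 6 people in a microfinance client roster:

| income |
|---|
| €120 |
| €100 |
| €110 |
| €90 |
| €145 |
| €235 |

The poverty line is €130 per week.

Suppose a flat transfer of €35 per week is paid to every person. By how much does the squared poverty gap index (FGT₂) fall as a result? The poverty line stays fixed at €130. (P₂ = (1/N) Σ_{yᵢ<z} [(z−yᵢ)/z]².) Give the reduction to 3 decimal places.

Before: below the line — €90, €100, €110, €120; squared poverty gap index (FGT₂) = 0.02959.
After the €35 transfer: below the line — €125; squared poverty gap index (FGT₂) = 0.00025.
Reduction = 0.02959 − 0.00025 = 0.029.

0.029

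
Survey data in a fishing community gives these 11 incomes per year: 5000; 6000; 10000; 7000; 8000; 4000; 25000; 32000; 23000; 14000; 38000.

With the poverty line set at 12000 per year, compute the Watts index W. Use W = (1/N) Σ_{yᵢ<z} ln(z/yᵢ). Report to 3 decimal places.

0.345

Poor units: 4000, 5000, 6000, 7000, 8000, 10000 (q = 6 of N = 11).
Log gaps: ln(12000/4000) = 1.0986; ln(12000/5000) = 0.8755; ln(12000/6000) = 0.6931; ln(12000/7000) = 0.5390; ln(12000/8000) = 0.4055; ln(12000/10000) = 0.1823.
W = 3.794011 / 11 = 0.345.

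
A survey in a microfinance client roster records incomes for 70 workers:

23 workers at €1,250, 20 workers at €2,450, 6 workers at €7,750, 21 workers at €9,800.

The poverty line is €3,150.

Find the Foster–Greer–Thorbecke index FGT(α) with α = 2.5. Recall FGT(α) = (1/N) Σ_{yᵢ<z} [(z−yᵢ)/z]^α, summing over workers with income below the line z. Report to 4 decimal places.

0.0995

Below z: 23×€1,250, 20×€2,450 (q = 43 of N = 70).
Relative gaps: (3150−1250)/3150 = 0.6032 (×23); (3150−2450)/3150 = 0.2222 (×20).
Raised to α = 2.5: 0.28256 (×23); 0.02328 (×20).
Sum = 6.964419; FGT(2.5) = 6.964419 / 70 = 0.0995.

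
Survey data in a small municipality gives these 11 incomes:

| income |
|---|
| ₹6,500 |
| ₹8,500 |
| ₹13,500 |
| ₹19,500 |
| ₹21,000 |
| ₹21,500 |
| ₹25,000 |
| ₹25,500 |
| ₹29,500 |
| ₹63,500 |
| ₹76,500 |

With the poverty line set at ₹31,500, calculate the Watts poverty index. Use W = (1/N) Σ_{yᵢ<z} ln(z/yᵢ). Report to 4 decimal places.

0.5009

Below the line: ₹6,500, ₹8,500, ₹13,500, ₹19,500, ₹21,000, ₹21,500, ₹25,000, ₹25,500, ₹29,500 (q = 9 of N = 11).
ln(z/y) terms: ln(31500/6500) = 1.5782; ln(31500/8500) = 1.3099; ln(31500/13500) = 0.8473; ln(31500/19500) = 0.4796; ln(31500/21000) = 0.4055; ln(31500/21500) = 0.3819; ln(31500/25000) = 0.2311; ln(31500/25500) = 0.2113; ln(31500/29500) = 0.0656.
W = 5.510396 / 11 = 0.5009.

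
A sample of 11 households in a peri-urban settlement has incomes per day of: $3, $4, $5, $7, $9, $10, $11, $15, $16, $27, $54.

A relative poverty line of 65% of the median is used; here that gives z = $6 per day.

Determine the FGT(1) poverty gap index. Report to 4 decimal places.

0.0909

Poor units: $3, $4, $5 (q = 3 of N = 11).
Gap ratios (z−y)/z: (6−3)/6 = 0.5000; (6−4)/6 = 0.3333; (6−5)/6 = 0.1667.
Sum of shortfalls = 1.000000; P₁ averages over all N: 1.000000 / 11 = 0.0909.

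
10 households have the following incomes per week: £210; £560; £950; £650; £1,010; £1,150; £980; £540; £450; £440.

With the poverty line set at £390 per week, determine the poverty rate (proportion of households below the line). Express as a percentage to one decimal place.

1 of the 10 households have income below £390.
H = 1/10 = 10.0%.

10.0%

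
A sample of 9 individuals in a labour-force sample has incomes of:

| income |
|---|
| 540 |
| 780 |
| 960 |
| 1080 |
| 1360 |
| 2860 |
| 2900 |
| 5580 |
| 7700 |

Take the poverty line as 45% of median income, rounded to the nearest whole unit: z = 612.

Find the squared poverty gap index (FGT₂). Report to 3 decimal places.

Below z: 540 (q = 1 of N = 9).
Gap ratios (z−y)/z: (612−540)/612 = 0.1176.
Squared: 0.0138.
Sum = 0.013841; P₂ = 0.013841 / 9 = 0.002.

0.002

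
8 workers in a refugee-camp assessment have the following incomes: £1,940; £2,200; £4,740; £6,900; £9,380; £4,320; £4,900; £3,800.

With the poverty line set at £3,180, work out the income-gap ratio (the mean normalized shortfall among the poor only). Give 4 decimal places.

Poor units: £1,940, £2,200 (q = 2 of N = 8).
Shortfall ratios (z−y)/z: 0.3899, 0.3082; sum = 0.698113.
The income-gap ratio divides by q (the poor only): 0.698113 / 2 = 0.3491.

0.3491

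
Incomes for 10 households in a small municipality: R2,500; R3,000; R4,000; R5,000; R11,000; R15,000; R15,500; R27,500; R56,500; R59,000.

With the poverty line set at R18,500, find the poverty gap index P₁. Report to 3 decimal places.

Incomes under z: R2,500, R3,000, R4,000, R5,000, R11,000, R15,000, R15,500 (q = 7 of N = 10).
Gap ratios (z−y)/z: (18500−2500)/18500 = 0.8649; (18500−3000)/18500 = 0.8378; (18500−4000)/18500 = 0.7838; (18500−5000)/18500 = 0.7297; (18500−11000)/18500 = 0.4054; (18500−15000)/18500 = 0.1892; (18500−15500)/18500 = 0.1622.
Sum of shortfalls = 3.972973; P₁ averages over all N: 3.972973 / 10 = 0.397.

0.397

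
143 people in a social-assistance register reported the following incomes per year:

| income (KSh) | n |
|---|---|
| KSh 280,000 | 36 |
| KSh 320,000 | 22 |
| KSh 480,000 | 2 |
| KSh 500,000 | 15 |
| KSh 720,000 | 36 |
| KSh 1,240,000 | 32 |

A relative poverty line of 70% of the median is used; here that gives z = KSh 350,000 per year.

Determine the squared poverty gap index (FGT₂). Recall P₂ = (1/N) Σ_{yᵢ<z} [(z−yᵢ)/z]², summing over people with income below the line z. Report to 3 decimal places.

Incomes under z: 36×KSh 280,000, 22×KSh 320,000 (q = 58 of N = 143).
Normalized shortfalls: (350000−280000)/350000 = 0.2000 (×36); (350000−320000)/350000 = 0.0857 (×22).
Squared: 0.0400 (×36); 0.0073 (×22).
Sum = 1.601633; P₂ = 1.601633 / 143 = 0.011.

0.011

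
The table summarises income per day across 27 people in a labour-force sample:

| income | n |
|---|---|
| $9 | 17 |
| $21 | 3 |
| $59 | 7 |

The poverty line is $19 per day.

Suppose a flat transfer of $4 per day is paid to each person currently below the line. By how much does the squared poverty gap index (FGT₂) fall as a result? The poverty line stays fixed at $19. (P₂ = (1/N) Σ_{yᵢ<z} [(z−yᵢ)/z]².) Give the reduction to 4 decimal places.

Before: below the line — 17×$9; squared poverty gap index (FGT₂) = 0.174413.
After the $4 transfer: below the line — 17×$13; squared poverty gap index (FGT₂) = 0.062789.
Reduction = 0.174413 − 0.062789 = 0.1116.

0.1116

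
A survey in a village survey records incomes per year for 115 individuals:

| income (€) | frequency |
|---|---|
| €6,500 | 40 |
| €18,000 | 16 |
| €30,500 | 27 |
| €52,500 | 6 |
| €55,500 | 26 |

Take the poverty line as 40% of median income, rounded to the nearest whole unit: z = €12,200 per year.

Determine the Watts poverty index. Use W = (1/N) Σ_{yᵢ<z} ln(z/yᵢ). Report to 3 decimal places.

Incomes under z: 40×€6,500 (q = 40 of N = 115).
Log gaps: ln(12200/6500) = 0.6296 (×40).
W = 25.185351 / 115 = 0.219.

0.219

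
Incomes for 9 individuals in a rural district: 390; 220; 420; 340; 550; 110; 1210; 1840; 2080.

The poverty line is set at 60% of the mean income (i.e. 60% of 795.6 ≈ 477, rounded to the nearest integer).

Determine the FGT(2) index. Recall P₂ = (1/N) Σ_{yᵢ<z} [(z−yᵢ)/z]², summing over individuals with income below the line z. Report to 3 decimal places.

0.112

Below z: 110, 220, 340, 390, 420 (q = 5 of N = 9).
Normalized shortfalls: (477−110)/477 = 0.7694; (477−220)/477 = 0.5388; (477−340)/477 = 0.2872; (477−390)/477 = 0.1824; (477−420)/477 = 0.1195.
Squared: 0.5920; 0.2903; 0.0825; 0.0333; 0.0143.
Sum = 1.012289; P₂ = 1.012289 / 9 = 0.112.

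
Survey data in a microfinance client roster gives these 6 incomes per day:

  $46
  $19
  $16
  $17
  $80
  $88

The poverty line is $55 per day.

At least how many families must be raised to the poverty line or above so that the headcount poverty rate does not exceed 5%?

4

Currently q = 4 of N = 6 are below the line (H = 0.667).
A headcount ratio of at most 5% allows at most ⌊0.05 × 6⌋ = 0 poor families.
So at least 4 − 0 = 4 must be lifted.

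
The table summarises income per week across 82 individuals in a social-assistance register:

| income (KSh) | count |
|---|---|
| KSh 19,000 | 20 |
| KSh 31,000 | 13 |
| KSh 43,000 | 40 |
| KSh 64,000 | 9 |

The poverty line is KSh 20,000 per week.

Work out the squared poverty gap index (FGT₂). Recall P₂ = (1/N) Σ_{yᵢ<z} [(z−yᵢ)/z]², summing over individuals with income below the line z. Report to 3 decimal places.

0.001

Below the line: 20×KSh 19,000 (q = 20 of N = 82).
Normalized shortfalls: (20000−19000)/20000 = 0.0500 (×20).
Squared: 0.0025 (×20).
Sum = 0.050000; P₂ = 0.050000 / 82 = 0.001.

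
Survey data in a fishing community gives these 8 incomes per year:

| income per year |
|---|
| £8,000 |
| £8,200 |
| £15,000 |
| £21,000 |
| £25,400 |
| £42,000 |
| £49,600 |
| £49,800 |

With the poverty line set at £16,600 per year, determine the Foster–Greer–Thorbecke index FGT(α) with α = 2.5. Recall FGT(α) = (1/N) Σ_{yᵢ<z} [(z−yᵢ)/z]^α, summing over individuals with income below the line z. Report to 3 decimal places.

0.047

Below z: £8,000, £8,200, £15,000 (q = 3 of N = 8).
Shortfall ratios: (16600−8000)/16600 = 0.5181; (16600−8200)/16600 = 0.5060; (16600−15000)/16600 = 0.0964.
Raised to α = 2.5: 0.19319; 0.18215; 0.00288.
Sum = 0.378220; FGT(2.5) = 0.378220 / 8 = 0.047.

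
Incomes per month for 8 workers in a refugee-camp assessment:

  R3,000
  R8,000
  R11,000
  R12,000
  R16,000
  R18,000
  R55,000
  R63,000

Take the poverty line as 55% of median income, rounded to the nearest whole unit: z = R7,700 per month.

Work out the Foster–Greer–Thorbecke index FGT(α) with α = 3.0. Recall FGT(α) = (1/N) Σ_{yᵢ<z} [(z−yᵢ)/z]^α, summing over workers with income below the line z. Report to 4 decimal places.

Incomes under z: R3,000 (q = 1 of N = 8).
Relative gaps: (7700−3000)/7700 = 0.6104.
Raised to α = 3.0: 0.22742.
Sum = 0.227416; FGT(3.0) = 0.227416 / 8 = 0.0284.

0.0284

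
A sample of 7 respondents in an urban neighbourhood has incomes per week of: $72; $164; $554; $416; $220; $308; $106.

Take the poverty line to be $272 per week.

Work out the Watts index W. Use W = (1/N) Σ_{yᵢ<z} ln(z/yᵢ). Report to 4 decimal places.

Below z: $72, $106, $164, $220 (q = 4 of N = 7).
ln(z/y) terms: ln(272/72) = 1.3291; ln(272/106) = 0.9424; ln(272/164) = 0.5059; ln(272/220) = 0.2122.
W = 2.989609 / 7 = 0.4271.

0.4271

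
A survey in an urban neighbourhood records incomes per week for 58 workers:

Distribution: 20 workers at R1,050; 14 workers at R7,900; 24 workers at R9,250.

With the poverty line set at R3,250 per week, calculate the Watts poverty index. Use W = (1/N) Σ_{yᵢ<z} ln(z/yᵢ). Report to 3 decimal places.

Poor units: 20×R1,050 (q = 20 of N = 58).
Log shortfalls: ln(3250/1050) = 1.1299 (×20).
W = 22.597297 / 58 = 0.390.

0.390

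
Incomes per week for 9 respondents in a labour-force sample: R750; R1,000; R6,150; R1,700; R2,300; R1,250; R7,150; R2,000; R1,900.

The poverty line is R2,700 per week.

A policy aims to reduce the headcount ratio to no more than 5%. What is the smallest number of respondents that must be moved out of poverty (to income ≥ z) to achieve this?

7

7 of the 9 respondents are poor, so H = 7/9 = 0.778.
A headcount ratio of at most 5% allows at most ⌊0.05 × 9⌋ = 0 poor respondents.
So at least 7 − 0 = 7 must be lifted.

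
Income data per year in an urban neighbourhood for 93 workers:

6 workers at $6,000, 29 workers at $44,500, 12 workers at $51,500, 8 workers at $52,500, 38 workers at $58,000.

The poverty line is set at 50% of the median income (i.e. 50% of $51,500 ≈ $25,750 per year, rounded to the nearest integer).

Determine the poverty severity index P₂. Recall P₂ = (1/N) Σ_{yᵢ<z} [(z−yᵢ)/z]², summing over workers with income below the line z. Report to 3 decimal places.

Below the line: 6×$6,000 (q = 6 of N = 93).
Gap ratios (z−y)/z: (25750−6000)/25750 = 0.7670 (×6).
Squared: 0.5883 (×6).
Sum = 3.529645; P₂ = 3.529645 / 93 = 0.038.

0.038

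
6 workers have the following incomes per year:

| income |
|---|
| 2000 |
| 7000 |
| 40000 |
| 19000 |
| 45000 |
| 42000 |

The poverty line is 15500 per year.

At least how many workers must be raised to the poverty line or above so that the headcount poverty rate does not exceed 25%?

2 of the 6 workers are poor, so H = 2/6 = 0.333.
A headcount ratio of at most 25% allows at most ⌊0.25 × 6⌋ = 1 poor workers.
So at least 2 − 1 = 1 must be lifted.

1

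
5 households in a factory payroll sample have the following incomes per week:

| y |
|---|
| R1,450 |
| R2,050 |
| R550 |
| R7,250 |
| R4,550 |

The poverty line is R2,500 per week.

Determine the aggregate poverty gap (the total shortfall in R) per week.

Poor units: R550, R1,450, R2,050 (q = 3 of N = 5).
Individual gaps: 2500−550 = 1950; 2500−1450 = 1050; 2500−2050 = 450.
Aggregate gap = R3,450.

R3,450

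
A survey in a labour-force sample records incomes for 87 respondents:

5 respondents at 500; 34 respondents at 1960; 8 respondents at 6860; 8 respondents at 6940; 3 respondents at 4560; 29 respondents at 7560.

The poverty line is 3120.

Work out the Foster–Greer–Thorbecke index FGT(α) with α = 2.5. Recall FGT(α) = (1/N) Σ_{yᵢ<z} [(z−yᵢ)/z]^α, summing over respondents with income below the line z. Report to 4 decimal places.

0.0701

Below the line: 5×500, 34×1960 (q = 39 of N = 87).
Shortfall ratios: (3120−500)/3120 = 0.8397 (×5); (3120−1960)/3120 = 0.3718 (×34).
Raised to α = 2.5: 0.64620 (×5); 0.08429 (×34).
Sum = 6.096743; FGT(2.5) = 6.096743 / 87 = 0.0701.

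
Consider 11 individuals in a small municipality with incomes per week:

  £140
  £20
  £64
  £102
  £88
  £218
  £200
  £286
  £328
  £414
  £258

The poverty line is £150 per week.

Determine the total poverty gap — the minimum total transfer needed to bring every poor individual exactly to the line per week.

Below z: £20, £64, £88, £102, £140 (q = 5 of N = 11).
Individual gaps: 150−20 = 130; 150−64 = 86; 150−88 = 62; 150−102 = 48; 150−140 = 10.
Aggregate gap = £336.

£336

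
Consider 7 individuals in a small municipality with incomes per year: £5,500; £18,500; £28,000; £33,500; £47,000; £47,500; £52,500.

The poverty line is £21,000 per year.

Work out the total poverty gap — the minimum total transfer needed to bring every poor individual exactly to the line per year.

Below z: £5,500, £18,500 (q = 2 of N = 7).
Individual gaps: 21000−5500 = 15500; 21000−18500 = 2500.
Aggregate gap = £18,000.

£18,000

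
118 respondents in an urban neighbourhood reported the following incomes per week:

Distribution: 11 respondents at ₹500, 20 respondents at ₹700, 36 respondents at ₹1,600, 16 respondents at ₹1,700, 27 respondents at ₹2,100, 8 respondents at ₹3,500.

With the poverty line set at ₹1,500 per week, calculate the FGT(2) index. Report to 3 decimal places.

0.090

Incomes under z: 11×₹500, 20×₹700 (q = 31 of N = 118).
Relative gaps: (1500−500)/1500 = 0.6667 (×11); (1500−700)/1500 = 0.5333 (×20).
Squared: 0.4444 (×11); 0.2844 (×20).
Sum = 10.577778; P₂ = 10.577778 / 118 = 0.090.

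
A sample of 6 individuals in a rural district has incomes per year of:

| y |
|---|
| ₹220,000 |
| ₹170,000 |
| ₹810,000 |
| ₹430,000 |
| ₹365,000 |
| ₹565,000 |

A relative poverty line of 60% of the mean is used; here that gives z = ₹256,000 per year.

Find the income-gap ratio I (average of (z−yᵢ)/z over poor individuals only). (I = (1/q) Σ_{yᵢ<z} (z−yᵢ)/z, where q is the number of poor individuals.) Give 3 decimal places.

0.238

Poor units: ₹170,000, ₹220,000 (q = 2 of N = 6).
Relative gaps: 0.3359, 0.1406; sum = 0.476562.
I averages over the q = 2 poor units only: 0.476562 / 2 = 0.238.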